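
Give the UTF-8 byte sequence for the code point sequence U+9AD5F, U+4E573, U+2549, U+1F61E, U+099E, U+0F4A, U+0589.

U+9AD5F: 4-byte form → F2 9A B5 9F.
U+4E573: 4-byte form → F1 8E 95 B3.
U+2549: 3-byte form → E2 95 89.
U+1F61E: 4-byte form → F0 9F 98 9E.
U+099E: 3-byte form → E0 A6 9E.
U+0F4A: 3-byte form → E0 BD 8A.
U+0589: 2-byte form → D6 89.
Concatenated (23 bytes): F2 9A B5 9F F1 8E 95 B3 E2 95 89 F0 9F 98 9E E0 A6 9E E0 BD 8A D6 89.

F2 9A B5 9F F1 8E 95 B3 E2 95 89 F0 9F 98 9E E0 A6 9E E0 BD 8A D6 89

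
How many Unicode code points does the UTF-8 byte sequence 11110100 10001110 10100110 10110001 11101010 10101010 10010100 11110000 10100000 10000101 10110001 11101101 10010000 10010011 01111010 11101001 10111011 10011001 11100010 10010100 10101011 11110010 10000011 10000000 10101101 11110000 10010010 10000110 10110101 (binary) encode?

Byte at offset 0: 0xF4 = 11110100 → 4-byte char (#1). Advance 4.
Byte at offset 4: 0xEA = 11101010 → 3-byte char (#2). Advance 3.
Byte at offset 7: 0xF0 = 11110000 → 4-byte char (#3). Advance 4.
Byte at offset 11: 0xED = 11101101 → 3-byte char (#4). Advance 3.
Byte at offset 14: 0x7A = 01111010 → 1-byte char (#5). Advance 1.
Byte at offset 15: 0xE9 = 11101001 → 3-byte char (#6). Advance 3.
Byte at offset 18: 0xE2 = 11100010 → 3-byte char (#7). Advance 3.
Byte at offset 21: 0xF2 = 11110010 → 4-byte char (#8). Advance 4.
Byte at offset 25: 0xF0 = 11110000 → 4-byte char (#9). Advance 4.
Reached end at offset 29 after 9 code points.

9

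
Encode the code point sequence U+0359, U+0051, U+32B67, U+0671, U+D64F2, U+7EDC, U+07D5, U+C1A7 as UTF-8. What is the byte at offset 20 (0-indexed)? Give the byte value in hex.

U+0359 → 2-byte form CD 99 at offsets 0–1.
U+0051 → 1-byte form 51 at offsets 2–2.
U+32B67 → 4-byte form F0 B2 AD A7 at offsets 3–6.
U+0671 → 2-byte form D9 B1 at offsets 7–8.
U+D64F2 → 4-byte form F3 96 93 B2 at offsets 9–12.
U+7EDC → 3-byte form E7 BB 9C at offsets 13–15.
U+07D5 → 2-byte form DF 95 at offsets 16–17.
U+C1A7 → 3-byte form EC 86 A7 at offsets 18–20.
Offset 20 falls in char 8's range; it's byte 3 of EC 86 A7 = 0xA7.

0xA7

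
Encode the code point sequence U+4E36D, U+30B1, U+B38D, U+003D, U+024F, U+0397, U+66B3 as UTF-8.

U+4E36D: 4-byte form → F1 8E 8D AD.
U+30B1: 3-byte form → E3 82 B1.
U+B38D: 3-byte form → EB 8E 8D.
U+003D: 1-byte form → 3D.
U+024F: 2-byte form → C9 8F.
U+0397: 2-byte form → CE 97.
U+66B3: 3-byte form → E6 9A B3.
Concatenated (18 bytes): F1 8E 8D AD E3 82 B1 EB 8E 8D 3D C9 8F CE 97 E6 9A B3.

F1 8E 8D AD E3 82 B1 EB 8E 8D 3D C9 8F CE 97 E6 9A B3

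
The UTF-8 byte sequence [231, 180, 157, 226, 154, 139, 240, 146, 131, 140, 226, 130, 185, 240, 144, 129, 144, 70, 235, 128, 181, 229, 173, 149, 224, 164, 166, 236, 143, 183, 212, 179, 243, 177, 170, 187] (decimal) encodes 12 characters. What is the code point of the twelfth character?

U+F1ABB

Offset 0: leading byte 0xE7 = 11100111 → 3-byte char #1 = E7 B4 9D.
Offset 3: leading byte 0xE2 = 11100010 → 3-byte char #2 = E2 9A 8B.
Offset 6: leading byte 0xF0 = 11110000 → 4-byte char #3 = F0 92 83 8C.
Offset 10: leading byte 0xE2 = 11100010 → 3-byte char #4 = E2 82 B9.
Offset 13: leading byte 0xF0 = 11110000 → 4-byte char #5 = F0 90 81 90.
Offset 17: leading byte 0x46 = 01000110 → 1-byte char #6 = 46.
Offset 18: leading byte 0xEB = 11101011 → 3-byte char #7 = EB 80 B5.
Offset 21: leading byte 0xE5 = 11100101 → 3-byte char #8 = E5 AD 95.
Offset 24: leading byte 0xE0 = 11100000 → 3-byte char #9 = E0 A4 A6.
Offset 27: leading byte 0xEC = 11101100 → 3-byte char #10 = EC 8F B7.
Offset 30: leading byte 0xD4 = 11010100 → 2-byte char #11 = D4 B3.
Offset 32: leading byte 0xF3 = 11110011 → 4-byte char #12 = F3 B1 AA BB.
Leading byte 0xF3 = 11110011 matches 11110xxx → 4-byte sequence.
Byte 1: 0xF3 = 11110011, payload 011 (3 bits).
Byte 2: 0xB1 = 10110001 (10xxxxxx ✓), payload 110001.
Byte 3: 0xAA = 10101010 (10xxxxxx ✓), payload 101010.
Byte 4: 0xBB = 10111011 (10xxxxxx ✓), payload 111011.
Concatenate: 011110001101010111011 = 0xF1ABB (21 bits → U+F1ABB).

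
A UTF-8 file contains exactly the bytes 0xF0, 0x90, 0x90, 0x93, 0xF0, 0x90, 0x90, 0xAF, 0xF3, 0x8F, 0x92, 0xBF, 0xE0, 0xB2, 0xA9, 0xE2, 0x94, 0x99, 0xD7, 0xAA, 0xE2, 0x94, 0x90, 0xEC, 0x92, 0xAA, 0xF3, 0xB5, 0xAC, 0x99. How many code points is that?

9

Byte at offset 0: 0xF0 = 11110000 → 4-byte char (#1). Advance 4.
Byte at offset 4: 0xF0 = 11110000 → 4-byte char (#2). Advance 4.
Byte at offset 8: 0xF3 = 11110011 → 4-byte char (#3). Advance 4.
Byte at offset 12: 0xE0 = 11100000 → 3-byte char (#4). Advance 3.
Byte at offset 15: 0xE2 = 11100010 → 3-byte char (#5). Advance 3.
Byte at offset 18: 0xD7 = 11010111 → 2-byte char (#6). Advance 2.
Byte at offset 20: 0xE2 = 11100010 → 3-byte char (#7). Advance 3.
Byte at offset 23: 0xEC = 11101100 → 3-byte char (#8). Advance 3.
Byte at offset 26: 0xF3 = 11110011 → 4-byte char (#9). Advance 4.
Reached end at offset 30 after 9 code points.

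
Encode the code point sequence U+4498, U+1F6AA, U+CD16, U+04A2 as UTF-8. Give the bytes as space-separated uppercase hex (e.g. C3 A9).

E4 92 98 F0 9F 9A AA EC B4 96 D2 A2

U+4498: 3-byte form → E4 92 98.
U+1F6AA: 4-byte form → F0 9F 9A AA.
U+CD16: 3-byte form → EC B4 96.
U+04A2: 2-byte form → D2 A2.
Concatenated (12 bytes): E4 92 98 F0 9F 9A AA EC B4 96 D2 A2.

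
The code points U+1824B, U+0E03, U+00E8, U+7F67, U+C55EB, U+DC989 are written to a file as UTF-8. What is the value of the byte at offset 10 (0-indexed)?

U+1824B → 4-byte form F0 98 89 8B at offsets 0–3.
U+0E03 → 3-byte form E0 B8 83 at offsets 4–6.
U+00E8 → 2-byte form C3 A8 at offsets 7–8.
U+7F67 → 3-byte form E7 BD A7 at offsets 9–11.
Offset 10 falls in char 4's range; it's byte 2 of E7 BD A7 = 0xBD.

0xBD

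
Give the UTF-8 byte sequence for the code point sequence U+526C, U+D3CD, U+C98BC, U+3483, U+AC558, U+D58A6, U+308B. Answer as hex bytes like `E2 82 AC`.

U+526C: 3-byte form → E5 89 AC.
U+D3CD: 3-byte form → ED 8F 8D.
U+C98BC: 4-byte form → F3 89 A2 BC.
U+3483: 3-byte form → E3 92 83.
U+AC558: 4-byte form → F2 AC 95 98.
U+D58A6: 4-byte form → F3 95 A2 A6.
U+308B: 3-byte form → E3 82 8B.
Concatenated (24 bytes): E5 89 AC ED 8F 8D F3 89 A2 BC E3 92 83 F2 AC 95 98 F3 95 A2 A6 E3 82 8B.

E5 89 AC ED 8F 8D F3 89 A2 BC E3 92 83 F2 AC 95 98 F3 95 A2 A6 E3 82 8B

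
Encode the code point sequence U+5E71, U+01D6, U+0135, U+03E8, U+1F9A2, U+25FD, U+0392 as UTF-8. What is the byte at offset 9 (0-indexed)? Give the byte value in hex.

0xF0

U+5E71 → 3-byte form E5 B9 B1 at offsets 0–2.
U+01D6 → 2-byte form C7 96 at offsets 3–4.
U+0135 → 2-byte form C4 B5 at offsets 5–6.
U+03E8 → 2-byte form CF A8 at offsets 7–8.
U+1F9A2 → 4-byte form F0 9F A6 A2 at offsets 9–12.
Offset 9 falls in char 5's range; it's byte 1 of F0 9F A6 A2 = 0xF0.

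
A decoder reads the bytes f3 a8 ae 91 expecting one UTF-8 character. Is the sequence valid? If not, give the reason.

valid

Leading byte 0xF3 = 11110011 → 4-byte form.
Continuation bytes 0xA8=10101000, 0xAE=10101110, 0x91=10010001 all match 10xxxxxx.
Decoded value 0xE8B91 is ≥ 0x10000 (shortest form) and not a surrogate.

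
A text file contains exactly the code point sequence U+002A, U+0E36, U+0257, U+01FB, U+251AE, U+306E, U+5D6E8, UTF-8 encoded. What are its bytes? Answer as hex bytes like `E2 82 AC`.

U+002A: 1-byte form → 2A.
U+0E36: 3-byte form → E0 B8 B6.
U+0257: 2-byte form → C9 97.
U+01FB: 2-byte form → C7 BB.
U+251AE: 4-byte form → F0 A5 86 AE.
U+306E: 3-byte form → E3 81 AE.
U+5D6E8: 4-byte form → F1 9D 9B A8.
Concatenated (19 bytes): 2A E0 B8 B6 C9 97 C7 BB F0 A5 86 AE E3 81 AE F1 9D 9B A8.

2A E0 B8 B6 C9 97 C7 BB F0 A5 86 AE E3 81 AE F1 9D 9B A8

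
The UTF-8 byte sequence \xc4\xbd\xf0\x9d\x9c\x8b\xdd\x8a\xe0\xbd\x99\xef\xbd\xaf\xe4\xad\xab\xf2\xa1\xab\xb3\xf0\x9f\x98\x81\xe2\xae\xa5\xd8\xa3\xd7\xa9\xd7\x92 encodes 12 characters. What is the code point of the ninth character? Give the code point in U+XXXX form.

Offset 0: leading byte 0xC4 = 11000100 → 2-byte char #1 = C4 BD.
Offset 2: leading byte 0xF0 = 11110000 → 4-byte char #2 = F0 9D 9C 8B.
Offset 6: leading byte 0xDD = 11011101 → 2-byte char #3 = DD 8A.
Offset 8: leading byte 0xE0 = 11100000 → 3-byte char #4 = E0 BD 99.
Offset 11: leading byte 0xEF = 11101111 → 3-byte char #5 = EF BD AF.
Offset 14: leading byte 0xE4 = 11100100 → 3-byte char #6 = E4 AD AB.
Offset 17: leading byte 0xF2 = 11110010 → 4-byte char #7 = F2 A1 AB B3.
Offset 21: leading byte 0xF0 = 11110000 → 4-byte char #8 = F0 9F 98 81.
Offset 25: leading byte 0xE2 = 11100010 → 3-byte char #9 = E2 AE A5.
Leading byte 0xE2 = 11100010 matches 1110xxxx → 3-byte sequence.
Byte 1: 0xE2 = 11100010, payload 0010 (4 bits).
Byte 2: 0xAE = 10101110 (10xxxxxx ✓), payload 101110.
Byte 3: 0xA5 = 10100101 (10xxxxxx ✓), payload 100101.
Concatenate: 0010101110100101 = 0x2BA5 (16 bits → U+2BA5).

U+2BA5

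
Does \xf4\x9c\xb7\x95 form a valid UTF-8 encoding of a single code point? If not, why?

invalid (encodes a value above U+10FFFF)

Leading byte 0xF4 = 11110100 → 4-byte form.
Payload = 0x11CDD5, which exceeds U+10FFFF, the maximum Unicode code point. (Leading bytes F5–FF, or F4 followed by ≥ 0x90, are invalid.)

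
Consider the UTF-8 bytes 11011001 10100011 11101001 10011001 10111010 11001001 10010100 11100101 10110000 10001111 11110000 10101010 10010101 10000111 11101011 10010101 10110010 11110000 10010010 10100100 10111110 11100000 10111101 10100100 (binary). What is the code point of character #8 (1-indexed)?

Offset 0: leading byte 0xD9 = 11011001 → 2-byte char #1 = D9 A3.
Offset 2: leading byte 0xE9 = 11101001 → 3-byte char #2 = E9 99 BA.
Offset 5: leading byte 0xC9 = 11001001 → 2-byte char #3 = C9 94.
Offset 7: leading byte 0xE5 = 11100101 → 3-byte char #4 = E5 B0 8F.
Offset 10: leading byte 0xF0 = 11110000 → 4-byte char #5 = F0 AA 95 87.
Offset 14: leading byte 0xEB = 11101011 → 3-byte char #6 = EB 95 B2.
Offset 17: leading byte 0xF0 = 11110000 → 4-byte char #7 = F0 92 A4 BE.
Offset 21: leading byte 0xE0 = 11100000 → 3-byte char #8 = E0 BD A4.
Leading byte 0xE0 = 11100000 matches 1110xxxx → 3-byte sequence.
Byte 1: 0xE0 = 11100000, payload 0000 (4 bits).
Byte 2: 0xBD = 10111101 (10xxxxxx ✓), payload 111101.
Byte 3: 0xA4 = 10100100 (10xxxxxx ✓), payload 100100.
Concatenate: 0000111101100100 = 0xF64 (16 bits → U+0F64).

U+0F64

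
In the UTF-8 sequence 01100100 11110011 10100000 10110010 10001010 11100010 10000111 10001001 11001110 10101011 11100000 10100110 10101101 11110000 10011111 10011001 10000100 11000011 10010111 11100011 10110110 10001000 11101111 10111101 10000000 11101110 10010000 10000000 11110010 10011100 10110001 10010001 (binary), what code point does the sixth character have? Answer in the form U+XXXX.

Offset 0: leading byte 0x64 = 01100100 → 1-byte char #1 = 64.
Offset 1: leading byte 0xF3 = 11110011 → 4-byte char #2 = F3 A0 B2 8A.
Offset 5: leading byte 0xE2 = 11100010 → 3-byte char #3 = E2 87 89.
Offset 8: leading byte 0xCE = 11001110 → 2-byte char #4 = CE AB.
Offset 10: leading byte 0xE0 = 11100000 → 3-byte char #5 = E0 A6 AD.
Offset 13: leading byte 0xF0 = 11110000 → 4-byte char #6 = F0 9F 99 84.
Leading byte 0xF0 = 11110000 matches 11110xxx → 4-byte sequence.
Byte 1: 0xF0 = 11110000, payload 000 (3 bits).
Byte 2: 0x9F = 10011111 (10xxxxxx ✓), payload 011111.
Byte 3: 0x99 = 10011001 (10xxxxxx ✓), payload 011001.
Byte 4: 0x84 = 10000100 (10xxxxxx ✓), payload 000100.
Concatenate: 000011111011001000100 = 0x1F644 (21 bits → U+1F644).

U+1F644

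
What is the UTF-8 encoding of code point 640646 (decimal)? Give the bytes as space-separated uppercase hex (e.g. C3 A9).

U+9C686 = 0x9C686 = 640646 decimal. In range U+10000–U+10FFFF → 4-byte form: 11110xxx 10xxxxxx 10xxxxxx 10xxxxxx.
Binary (21 bits): 010011100011010000110.
Split 3+6+6+6: 010 | 011100 | 011010 | 000110.
Byte 1: 11110010 = 0xF2.
Byte 2: 10011100 = 0x9C.
Byte 3: 10011010 = 0x9A.
Byte 4: 10000110 = 0x86.

F2 9C 9A 86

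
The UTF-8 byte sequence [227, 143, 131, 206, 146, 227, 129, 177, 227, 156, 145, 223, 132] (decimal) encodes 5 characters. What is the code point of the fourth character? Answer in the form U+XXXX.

Offset 0: leading byte 0xE3 = 11100011 → 3-byte char #1 = E3 8F 83.
Offset 3: leading byte 0xCE = 11001110 → 2-byte char #2 = CE 92.
Offset 5: leading byte 0xE3 = 11100011 → 3-byte char #3 = E3 81 B1.
Offset 8: leading byte 0xE3 = 11100011 → 3-byte char #4 = E3 9C 91.
Leading byte 0xE3 = 11100011 matches 1110xxxx → 3-byte sequence.
Byte 1: 0xE3 = 11100011, payload 0011 (4 bits).
Byte 2: 0x9C = 10011100 (10xxxxxx ✓), payload 011100.
Byte 3: 0x91 = 10010001 (10xxxxxx ✓), payload 010001.
Concatenate: 0011011100010001 = 0x3711 (16 bits → U+3711).

U+3711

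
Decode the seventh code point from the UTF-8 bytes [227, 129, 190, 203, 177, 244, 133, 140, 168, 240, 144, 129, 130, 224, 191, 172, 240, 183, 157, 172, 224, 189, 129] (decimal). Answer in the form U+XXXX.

U+0F41

Offset 0: leading byte 0xE3 = 11100011 → 3-byte char #1 = E3 81 BE.
Offset 3: leading byte 0xCB = 11001011 → 2-byte char #2 = CB B1.
Offset 5: leading byte 0xF4 = 11110100 → 4-byte char #3 = F4 85 8C A8.
Offset 9: leading byte 0xF0 = 11110000 → 4-byte char #4 = F0 90 81 82.
Offset 13: leading byte 0xE0 = 11100000 → 3-byte char #5 = E0 BF AC.
Offset 16: leading byte 0xF0 = 11110000 → 4-byte char #6 = F0 B7 9D AC.
Offset 20: leading byte 0xE0 = 11100000 → 3-byte char #7 = E0 BD 81.
Leading byte 0xE0 = 11100000 matches 1110xxxx → 3-byte sequence.
Byte 1: 0xE0 = 11100000, payload 0000 (4 bits).
Byte 2: 0xBD = 10111101 (10xxxxxx ✓), payload 111101.
Byte 3: 0x81 = 10000001 (10xxxxxx ✓), payload 000001.
Concatenate: 0000111101000001 = 0xF41 (16 bits → U+0F41).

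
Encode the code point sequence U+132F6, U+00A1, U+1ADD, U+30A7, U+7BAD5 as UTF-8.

U+132F6: 4-byte form → F0 93 8B B6.
U+00A1: 2-byte form → C2 A1.
U+1ADD: 3-byte form → E1 AB 9D.
U+30A7: 3-byte form → E3 82 A7.
U+7BAD5: 4-byte form → F1 BB AB 95.
Concatenated (16 bytes): F0 93 8B B6 C2 A1 E1 AB 9D E3 82 A7 F1 BB AB 95.

F0 93 8B B6 C2 A1 E1 AB 9D E3 82 A7 F1 BB AB 95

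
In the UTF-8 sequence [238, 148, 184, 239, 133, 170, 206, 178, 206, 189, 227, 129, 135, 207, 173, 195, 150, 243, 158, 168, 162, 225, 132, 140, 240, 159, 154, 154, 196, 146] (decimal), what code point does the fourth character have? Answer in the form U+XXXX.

U+03BD

Offset 0: leading byte 0xEE = 11101110 → 3-byte char #1 = EE 94 B8.
Offset 3: leading byte 0xEF = 11101111 → 3-byte char #2 = EF 85 AA.
Offset 6: leading byte 0xCE = 11001110 → 2-byte char #3 = CE B2.
Offset 8: leading byte 0xCE = 11001110 → 2-byte char #4 = CE BD.
Leading byte 0xCE = 11001110 matches 110xxxxx → 2-byte sequence.
Byte 1: 0xCE = 11001110, payload 01110 (5 bits).
Byte 2: 0xBD = 10111101 (10xxxxxx ✓), payload 111101.
Concatenate: 01110111101 = 0x3BD (11 bits → U+03BD).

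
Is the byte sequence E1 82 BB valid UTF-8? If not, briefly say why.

valid

Leading byte 0xE1 = 11100001 → 3-byte form.
Continuation bytes 0x82=10000010, 0xBB=10111011 all match 10xxxxxx.
Decoded value 0x10BB is ≥ 0x800 (shortest form) and not a surrogate.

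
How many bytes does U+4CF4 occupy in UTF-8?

U+4CF4 = 0x4CF4. UTF-8 uses 1 byte below 0x80, 2 below 0x800, 3 below 0x10000, 4 up to 0x10FFFF. 0x4CF4 is in U+0800–U+FFFF → 3 bytes.

3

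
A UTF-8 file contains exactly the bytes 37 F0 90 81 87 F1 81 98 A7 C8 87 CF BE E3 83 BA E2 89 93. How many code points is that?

7

Byte at offset 0: 0x37 = 00110111 → 1-byte char (#1). Advance 1.
Byte at offset 1: 0xF0 = 11110000 → 4-byte char (#2). Advance 4.
Byte at offset 5: 0xF1 = 11110001 → 4-byte char (#3). Advance 4.
Byte at offset 9: 0xC8 = 11001000 → 2-byte char (#4). Advance 2.
Byte at offset 11: 0xCF = 11001111 → 2-byte char (#5). Advance 2.
Byte at offset 13: 0xE3 = 11100011 → 3-byte char (#6). Advance 3.
Byte at offset 16: 0xE2 = 11100010 → 3-byte char (#7). Advance 3.
Reached end at offset 19 after 7 code points.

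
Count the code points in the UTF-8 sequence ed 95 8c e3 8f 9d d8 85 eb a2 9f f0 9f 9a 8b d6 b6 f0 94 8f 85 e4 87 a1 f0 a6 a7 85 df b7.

10

Byte at offset 0: 0xED = 11101101 → 3-byte char (#1). Advance 3.
Byte at offset 3: 0xE3 = 11100011 → 3-byte char (#2). Advance 3.
Byte at offset 6: 0xD8 = 11011000 → 2-byte char (#3). Advance 2.
Byte at offset 8: 0xEB = 11101011 → 3-byte char (#4). Advance 3.
Byte at offset 11: 0xF0 = 11110000 → 4-byte char (#5). Advance 4.
Byte at offset 15: 0xD6 = 11010110 → 2-byte char (#6). Advance 2.
Byte at offset 17: 0xF0 = 11110000 → 4-byte char (#7). Advance 4.
Byte at offset 21: 0xE4 = 11100100 → 3-byte char (#8). Advance 3.
Byte at offset 24: 0xF0 = 11110000 → 4-byte char (#9). Advance 4.
Byte at offset 28: 0xDF = 11011111 → 2-byte char (#10). Advance 2.
Reached end at offset 30 after 10 code points.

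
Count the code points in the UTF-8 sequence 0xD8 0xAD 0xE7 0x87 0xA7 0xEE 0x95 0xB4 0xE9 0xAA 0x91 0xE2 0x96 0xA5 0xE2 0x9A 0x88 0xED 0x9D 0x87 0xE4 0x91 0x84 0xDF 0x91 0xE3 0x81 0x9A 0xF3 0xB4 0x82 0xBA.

Byte at offset 0: 0xD8 = 11011000 → 2-byte char (#1). Advance 2.
Byte at offset 2: 0xE7 = 11100111 → 3-byte char (#2). Advance 3.
Byte at offset 5: 0xEE = 11101110 → 3-byte char (#3). Advance 3.
Byte at offset 8: 0xE9 = 11101001 → 3-byte char (#4). Advance 3.
Byte at offset 11: 0xE2 = 11100010 → 3-byte char (#5). Advance 3.
Byte at offset 14: 0xE2 = 11100010 → 3-byte char (#6). Advance 3.
Byte at offset 17: 0xED = 11101101 → 3-byte char (#7). Advance 3.
Byte at offset 20: 0xE4 = 11100100 → 3-byte char (#8). Advance 3.
Byte at offset 23: 0xDF = 11011111 → 2-byte char (#9). Advance 2.
Byte at offset 25: 0xE3 = 11100011 → 3-byte char (#10). Advance 3.
Byte at offset 28: 0xF3 = 11110011 → 4-byte char (#11). Advance 4.
Reached end at offset 32 after 11 code points.

11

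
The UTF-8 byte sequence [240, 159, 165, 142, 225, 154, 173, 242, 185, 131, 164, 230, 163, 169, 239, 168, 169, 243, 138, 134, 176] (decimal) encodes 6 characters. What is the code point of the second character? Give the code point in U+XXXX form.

Offset 0: leading byte 0xF0 = 11110000 → 4-byte char #1 = F0 9F A5 8E.
Offset 4: leading byte 0xE1 = 11100001 → 3-byte char #2 = E1 9A AD.
Leading byte 0xE1 = 11100001 matches 1110xxxx → 3-byte sequence.
Byte 1: 0xE1 = 11100001, payload 0001 (4 bits).
Byte 2: 0x9A = 10011010 (10xxxxxx ✓), payload 011010.
Byte 3: 0xAD = 10101101 (10xxxxxx ✓), payload 101101.
Concatenate: 0001011010101101 = 0x16AD (16 bits → U+16AD).

U+16AD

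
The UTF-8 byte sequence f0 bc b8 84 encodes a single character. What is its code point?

U+3CE04

Leading byte 0xF0 = 11110000 matches 11110xxx → 4-byte sequence.
Byte 1: 0xF0 = 11110000, payload 000 (3 bits).
Byte 2: 0xBC = 10111100 (10xxxxxx ✓), payload 111100.
Byte 3: 0xB8 = 10111000 (10xxxxxx ✓), payload 111000.
Byte 4: 0x84 = 10000100 (10xxxxxx ✓), payload 000100.
Concatenate: 000111100111000000100 = 0x3CE04 (21 bits → U+3CE04).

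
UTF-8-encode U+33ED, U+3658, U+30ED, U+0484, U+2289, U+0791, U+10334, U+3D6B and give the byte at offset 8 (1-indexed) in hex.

1-indexed offset 8 is 0-indexed offset 7.
U+33ED → 3-byte form E3 8F AD at offsets 0–2.
U+3658 → 3-byte form E3 99 98 at offsets 3–5.
U+30ED → 3-byte form E3 83 AD at offsets 6–8.
Offset 7 falls in char 3's range; it's byte 2 of E3 83 AD = 0x83.

0x83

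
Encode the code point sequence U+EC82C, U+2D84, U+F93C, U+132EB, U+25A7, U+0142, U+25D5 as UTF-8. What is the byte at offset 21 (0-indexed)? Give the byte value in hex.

U+EC82C → 4-byte form F3 AC A0 AC at offsets 0–3.
U+2D84 → 3-byte form E2 B6 84 at offsets 4–6.
U+F93C → 3-byte form EF A4 BC at offsets 7–9.
U+132EB → 4-byte form F0 93 8B AB at offsets 10–13.
U+25A7 → 3-byte form E2 96 A7 at offsets 14–16.
U+0142 → 2-byte form C5 82 at offsets 17–18.
U+25D5 → 3-byte form E2 97 95 at offsets 19–21.
Offset 21 falls in char 7's range; it's byte 3 of E2 97 95 = 0x95.

0x95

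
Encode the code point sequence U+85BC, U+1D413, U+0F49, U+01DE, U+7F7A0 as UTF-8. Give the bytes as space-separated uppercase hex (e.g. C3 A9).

U+85BC: 3-byte form → E8 96 BC.
U+1D413: 4-byte form → F0 9D 90 93.
U+0F49: 3-byte form → E0 BD 89.
U+01DE: 2-byte form → C7 9E.
U+7F7A0: 4-byte form → F1 BF 9E A0.
Concatenated (16 bytes): E8 96 BC F0 9D 90 93 E0 BD 89 C7 9E F1 BF 9E A0.

E8 96 BC F0 9D 90 93 E0 BD 89 C7 9E F1 BF 9E A0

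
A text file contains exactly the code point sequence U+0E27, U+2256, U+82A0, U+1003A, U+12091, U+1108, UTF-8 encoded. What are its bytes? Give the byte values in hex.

E0 B8 A7 E2 89 96 E8 8A A0 F0 90 80 BA F0 92 82 91 E1 84 88

U+0E27: 3-byte form → E0 B8 A7.
U+2256: 3-byte form → E2 89 96.
U+82A0: 3-byte form → E8 8A A0.
U+1003A: 4-byte form → F0 90 80 BA.
U+12091: 4-byte form → F0 92 82 91.
U+1108: 3-byte form → E1 84 88.
Concatenated (20 bytes): E0 B8 A7 E2 89 96 E8 8A A0 F0 90 80 BA F0 92 82 91 E1 84 88.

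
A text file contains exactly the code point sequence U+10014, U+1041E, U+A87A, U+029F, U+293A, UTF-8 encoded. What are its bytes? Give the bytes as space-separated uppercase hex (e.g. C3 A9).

F0 90 80 94 F0 90 90 9E EA A1 BA CA 9F E2 A4 BA

U+10014: 4-byte form → F0 90 80 94.
U+1041E: 4-byte form → F0 90 90 9E.
U+A87A: 3-byte form → EA A1 BA.
U+029F: 2-byte form → CA 9F.
U+293A: 3-byte form → E2 A4 BA.
Concatenated (16 bytes): F0 90 80 94 F0 90 90 9E EA A1 BA CA 9F E2 A4 BA.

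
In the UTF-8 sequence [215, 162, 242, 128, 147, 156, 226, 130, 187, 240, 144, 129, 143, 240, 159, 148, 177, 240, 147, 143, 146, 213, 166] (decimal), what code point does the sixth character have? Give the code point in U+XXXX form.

U+133D2

Offset 0: leading byte 0xD7 = 11010111 → 2-byte char #1 = D7 A2.
Offset 2: leading byte 0xF2 = 11110010 → 4-byte char #2 = F2 80 93 9C.
Offset 6: leading byte 0xE2 = 11100010 → 3-byte char #3 = E2 82 BB.
Offset 9: leading byte 0xF0 = 11110000 → 4-byte char #4 = F0 90 81 8F.
Offset 13: leading byte 0xF0 = 11110000 → 4-byte char #5 = F0 9F 94 B1.
Offset 17: leading byte 0xF0 = 11110000 → 4-byte char #6 = F0 93 8F 92.
Leading byte 0xF0 = 11110000 matches 11110xxx → 4-byte sequence.
Byte 1: 0xF0 = 11110000, payload 000 (3 bits).
Byte 2: 0x93 = 10010011 (10xxxxxx ✓), payload 010011.
Byte 3: 0x8F = 10001111 (10xxxxxx ✓), payload 001111.
Byte 4: 0x92 = 10010010 (10xxxxxx ✓), payload 010010.
Concatenate: 000010011001111010010 = 0x133D2 (21 bits → U+133D2).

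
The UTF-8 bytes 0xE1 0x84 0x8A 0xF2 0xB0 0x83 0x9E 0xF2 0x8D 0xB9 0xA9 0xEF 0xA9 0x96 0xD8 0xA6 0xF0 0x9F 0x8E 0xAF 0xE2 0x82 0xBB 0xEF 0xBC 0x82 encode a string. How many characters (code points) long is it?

8

Byte at offset 0: 0xE1 = 11100001 → 3-byte char (#1). Advance 3.
Byte at offset 3: 0xF2 = 11110010 → 4-byte char (#2). Advance 4.
Byte at offset 7: 0xF2 = 11110010 → 4-byte char (#3). Advance 4.
Byte at offset 11: 0xEF = 11101111 → 3-byte char (#4). Advance 3.
Byte at offset 14: 0xD8 = 11011000 → 2-byte char (#5). Advance 2.
Byte at offset 16: 0xF0 = 11110000 → 4-byte char (#6). Advance 4.
Byte at offset 20: 0xE2 = 11100010 → 3-byte char (#7). Advance 3.
Byte at offset 23: 0xEF = 11101111 → 3-byte char (#8). Advance 3.
Reached end at offset 26 after 8 code points.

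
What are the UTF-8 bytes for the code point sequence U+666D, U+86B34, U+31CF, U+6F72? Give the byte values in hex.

E6 99 AD F2 86 AC B4 E3 87 8F E6 BD B2

U+666D: 3-byte form → E6 99 AD.
U+86B34: 4-byte form → F2 86 AC B4.
U+31CF: 3-byte form → E3 87 8F.
U+6F72: 3-byte form → E6 BD B2.
Concatenated (13 bytes): E6 99 AD F2 86 AC B4 E3 87 8F E6 BD B2.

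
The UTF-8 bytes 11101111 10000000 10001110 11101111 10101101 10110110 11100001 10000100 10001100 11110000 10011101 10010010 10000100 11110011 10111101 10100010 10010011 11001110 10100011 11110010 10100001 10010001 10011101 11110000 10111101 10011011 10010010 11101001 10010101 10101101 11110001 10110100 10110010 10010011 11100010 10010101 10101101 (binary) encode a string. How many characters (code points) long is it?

Byte at offset 0: 0xEF = 11101111 → 3-byte char (#1). Advance 3.
Byte at offset 3: 0xEF = 11101111 → 3-byte char (#2). Advance 3.
Byte at offset 6: 0xE1 = 11100001 → 3-byte char (#3). Advance 3.
Byte at offset 9: 0xF0 = 11110000 → 4-byte char (#4). Advance 4.
Byte at offset 13: 0xF3 = 11110011 → 4-byte char (#5). Advance 4.
Byte at offset 17: 0xCE = 11001110 → 2-byte char (#6). Advance 2.
Byte at offset 19: 0xF2 = 11110010 → 4-byte char (#7). Advance 4.
Byte at offset 23: 0xF0 = 11110000 → 4-byte char (#8). Advance 4.
Byte at offset 27: 0xE9 = 11101001 → 3-byte char (#9). Advance 3.
Byte at offset 30: 0xF1 = 11110001 → 4-byte char (#10). Advance 4.
Byte at offset 34: 0xE2 = 11100010 → 3-byte char (#11). Advance 3.
Reached end at offset 37 after 11 code points.

11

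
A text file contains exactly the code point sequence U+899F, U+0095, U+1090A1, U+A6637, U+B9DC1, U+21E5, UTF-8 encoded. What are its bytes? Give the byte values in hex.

E8 A6 9F C2 95 F4 89 82 A1 F2 A6 98 B7 F2 B9 B7 81 E2 87 A5

U+899F: 3-byte form → E8 A6 9F.
U+0095: 2-byte form → C2 95.
U+1090A1: 4-byte form → F4 89 82 A1.
U+A6637: 4-byte form → F2 A6 98 B7.
U+B9DC1: 4-byte form → F2 B9 B7 81.
U+21E5: 3-byte form → E2 87 A5.
Concatenated (20 bytes): E8 A6 9F C2 95 F4 89 82 A1 F2 A6 98 B7 F2 B9 B7 81 E2 87 A5.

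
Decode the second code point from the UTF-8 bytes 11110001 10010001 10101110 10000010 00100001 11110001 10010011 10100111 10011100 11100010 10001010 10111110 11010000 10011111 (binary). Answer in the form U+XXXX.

Offset 0: leading byte 0xF1 = 11110001 → 4-byte char #1 = F1 91 AE 82.
Offset 4: leading byte 0x21 = 00100001 → 1-byte char #2 = 21.
Leading byte 0x21 = 00100001 matches 0xxxxxxx → 1-byte sequence.
Byte 1: 0x21 = 00100001, payload 0100001 (7 bits).
Concatenate: 0100001 = 0x21 (7 bits → U+0021).

U+0021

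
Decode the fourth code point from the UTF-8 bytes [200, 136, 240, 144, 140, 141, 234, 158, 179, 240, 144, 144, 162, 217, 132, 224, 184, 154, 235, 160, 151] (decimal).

U+10422

Offset 0: leading byte 0xC8 = 11001000 → 2-byte char #1 = C8 88.
Offset 2: leading byte 0xF0 = 11110000 → 4-byte char #2 = F0 90 8C 8D.
Offset 6: leading byte 0xEA = 11101010 → 3-byte char #3 = EA 9E B3.
Offset 9: leading byte 0xF0 = 11110000 → 4-byte char #4 = F0 90 90 A2.
Leading byte 0xF0 = 11110000 matches 11110xxx → 4-byte sequence.
Byte 1: 0xF0 = 11110000, payload 000 (3 bits).
Byte 2: 0x90 = 10010000 (10xxxxxx ✓), payload 010000.
Byte 3: 0x90 = 10010000 (10xxxxxx ✓), payload 010000.
Byte 4: 0xA2 = 10100010 (10xxxxxx ✓), payload 100010.
Concatenate: 000010000010000100010 = 0x10422 (21 bits → U+10422).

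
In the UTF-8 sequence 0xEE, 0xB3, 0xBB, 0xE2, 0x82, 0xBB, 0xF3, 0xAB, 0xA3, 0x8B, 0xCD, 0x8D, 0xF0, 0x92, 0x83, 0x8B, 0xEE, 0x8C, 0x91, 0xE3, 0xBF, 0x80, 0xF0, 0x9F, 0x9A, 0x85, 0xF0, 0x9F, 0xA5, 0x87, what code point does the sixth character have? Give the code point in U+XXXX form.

Offset 0: leading byte 0xEE = 11101110 → 3-byte char #1 = EE B3 BB.
Offset 3: leading byte 0xE2 = 11100010 → 3-byte char #2 = E2 82 BB.
Offset 6: leading byte 0xF3 = 11110011 → 4-byte char #3 = F3 AB A3 8B.
Offset 10: leading byte 0xCD = 11001101 → 2-byte char #4 = CD 8D.
Offset 12: leading byte 0xF0 = 11110000 → 4-byte char #5 = F0 92 83 8B.
Offset 16: leading byte 0xEE = 11101110 → 3-byte char #6 = EE 8C 91.
Leading byte 0xEE = 11101110 matches 1110xxxx → 3-byte sequence.
Byte 1: 0xEE = 11101110, payload 1110 (4 bits).
Byte 2: 0x8C = 10001100 (10xxxxxx ✓), payload 001100.
Byte 3: 0x91 = 10010001 (10xxxxxx ✓), payload 010001.
Concatenate: 1110001100010001 = 0xE311 (16 bits → U+E311).

U+E311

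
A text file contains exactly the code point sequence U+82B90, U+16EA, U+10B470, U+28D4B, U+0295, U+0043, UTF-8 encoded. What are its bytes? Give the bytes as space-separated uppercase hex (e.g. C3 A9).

U+82B90: 4-byte form → F2 82 AE 90.
U+16EA: 3-byte form → E1 9B AA.
U+10B470: 4-byte form → F4 8B 91 B0.
U+28D4B: 4-byte form → F0 A8 B5 8B.
U+0295: 2-byte form → CA 95.
U+0043: 1-byte form → 43.
Concatenated (18 bytes): F2 82 AE 90 E1 9B AA F4 8B 91 B0 F0 A8 B5 8B CA 95 43.

F2 82 AE 90 E1 9B AA F4 8B 91 B0 F0 A8 B5 8B CA 95 43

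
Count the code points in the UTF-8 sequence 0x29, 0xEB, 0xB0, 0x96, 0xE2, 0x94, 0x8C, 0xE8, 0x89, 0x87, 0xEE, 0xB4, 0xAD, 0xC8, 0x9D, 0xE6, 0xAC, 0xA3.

Byte at offset 0: 0x29 = 00101001 → 1-byte char (#1). Advance 1.
Byte at offset 1: 0xEB = 11101011 → 3-byte char (#2). Advance 3.
Byte at offset 4: 0xE2 = 11100010 → 3-byte char (#3). Advance 3.
Byte at offset 7: 0xE8 = 11101000 → 3-byte char (#4). Advance 3.
Byte at offset 10: 0xEE = 11101110 → 3-byte char (#5). Advance 3.
Byte at offset 13: 0xC8 = 11001000 → 2-byte char (#6). Advance 2.
Byte at offset 15: 0xE6 = 11100110 → 3-byte char (#7). Advance 3.
Reached end at offset 18 after 7 code points.

7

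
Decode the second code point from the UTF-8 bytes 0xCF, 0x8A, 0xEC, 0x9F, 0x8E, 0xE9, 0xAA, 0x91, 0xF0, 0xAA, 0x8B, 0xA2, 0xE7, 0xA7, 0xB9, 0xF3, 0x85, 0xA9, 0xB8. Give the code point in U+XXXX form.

U+C7CE

Offset 0: leading byte 0xCF = 11001111 → 2-byte char #1 = CF 8A.
Offset 2: leading byte 0xEC = 11101100 → 3-byte char #2 = EC 9F 8E.
Leading byte 0xEC = 11101100 matches 1110xxxx → 3-byte sequence.
Byte 1: 0xEC = 11101100, payload 1100 (4 bits).
Byte 2: 0x9F = 10011111 (10xxxxxx ✓), payload 011111.
Byte 3: 0x8E = 10001110 (10xxxxxx ✓), payload 001110.
Concatenate: 1100011111001110 = 0xC7CE (16 bits → U+C7CE).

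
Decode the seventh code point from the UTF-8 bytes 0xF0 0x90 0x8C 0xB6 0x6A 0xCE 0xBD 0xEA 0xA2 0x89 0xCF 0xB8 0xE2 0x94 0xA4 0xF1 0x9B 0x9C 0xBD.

U+5B73D

Offset 0: leading byte 0xF0 = 11110000 → 4-byte char #1 = F0 90 8C B6.
Offset 4: leading byte 0x6A = 01101010 → 1-byte char #2 = 6A.
Offset 5: leading byte 0xCE = 11001110 → 2-byte char #3 = CE BD.
Offset 7: leading byte 0xEA = 11101010 → 3-byte char #4 = EA A2 89.
Offset 10: leading byte 0xCF = 11001111 → 2-byte char #5 = CF B8.
Offset 12: leading byte 0xE2 = 11100010 → 3-byte char #6 = E2 94 A4.
Offset 15: leading byte 0xF1 = 11110001 → 4-byte char #7 = F1 9B 9C BD.
Leading byte 0xF1 = 11110001 matches 11110xxx → 4-byte sequence.
Byte 1: 0xF1 = 11110001, payload 001 (3 bits).
Byte 2: 0x9B = 10011011 (10xxxxxx ✓), payload 011011.
Byte 3: 0x9C = 10011100 (10xxxxxx ✓), payload 011100.
Byte 4: 0xBD = 10111101 (10xxxxxx ✓), payload 111101.
Concatenate: 001011011011100111101 = 0x5B73D (21 bits → U+5B73D).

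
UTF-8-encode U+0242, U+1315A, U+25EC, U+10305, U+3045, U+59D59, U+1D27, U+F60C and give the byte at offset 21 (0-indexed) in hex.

U+0242 → 2-byte form C9 82 at offsets 0–1.
U+1315A → 4-byte form F0 93 85 9A at offsets 2–5.
U+25EC → 3-byte form E2 97 AC at offsets 6–8.
U+10305 → 4-byte form F0 90 8C 85 at offsets 9–12.
U+3045 → 3-byte form E3 81 85 at offsets 13–15.
U+59D59 → 4-byte form F1 99 B5 99 at offsets 16–19.
U+1D27 → 3-byte form E1 B4 A7 at offsets 20–22.
Offset 21 falls in char 7's range; it's byte 2 of E1 B4 A7 = 0xB4.

0xB4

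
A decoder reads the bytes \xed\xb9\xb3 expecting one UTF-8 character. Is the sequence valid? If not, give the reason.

Structurally a 3-byte sequence; payload = 0xDE73.
But 0xDE73 is in U+D800–U+DFFF, the surrogate range. Surrogates are not Unicode scalar values and are forbidden in UTF-8.

invalid (encodes a surrogate (U+D800–U+DFFF))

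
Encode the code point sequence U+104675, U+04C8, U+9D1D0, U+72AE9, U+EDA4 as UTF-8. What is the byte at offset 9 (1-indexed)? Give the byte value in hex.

0x87

1-indexed offset 9 is 0-indexed offset 8.
U+104675 → 4-byte form F4 84 99 B5 at offsets 0–3.
U+04C8 → 2-byte form D3 88 at offsets 4–5.
U+9D1D0 → 4-byte form F2 9D 87 90 at offsets 6–9.
Offset 8 falls in char 3's range; it's byte 3 of F2 9D 87 90 = 0x87.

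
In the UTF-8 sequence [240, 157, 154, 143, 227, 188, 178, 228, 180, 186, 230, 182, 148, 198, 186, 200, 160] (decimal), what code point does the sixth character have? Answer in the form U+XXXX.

U+0220

Offset 0: leading byte 0xF0 = 11110000 → 4-byte char #1 = F0 9D 9A 8F.
Offset 4: leading byte 0xE3 = 11100011 → 3-byte char #2 = E3 BC B2.
Offset 7: leading byte 0xE4 = 11100100 → 3-byte char #3 = E4 B4 BA.
Offset 10: leading byte 0xE6 = 11100110 → 3-byte char #4 = E6 B6 94.
Offset 13: leading byte 0xC6 = 11000110 → 2-byte char #5 = C6 BA.
Offset 15: leading byte 0xC8 = 11001000 → 2-byte char #6 = C8 A0.
Leading byte 0xC8 = 11001000 matches 110xxxxx → 2-byte sequence.
Byte 1: 0xC8 = 11001000, payload 01000 (5 bits).
Byte 2: 0xA0 = 10100000 (10xxxxxx ✓), payload 100000.
Concatenate: 01000100000 = 0x220 (11 bits → U+0220).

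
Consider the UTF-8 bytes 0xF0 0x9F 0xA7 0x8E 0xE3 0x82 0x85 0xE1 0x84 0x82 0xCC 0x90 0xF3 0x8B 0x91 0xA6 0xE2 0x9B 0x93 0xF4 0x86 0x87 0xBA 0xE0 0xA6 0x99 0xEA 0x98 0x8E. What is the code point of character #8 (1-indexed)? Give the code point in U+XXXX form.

U+0999

Offset 0: leading byte 0xF0 = 11110000 → 4-byte char #1 = F0 9F A7 8E.
Offset 4: leading byte 0xE3 = 11100011 → 3-byte char #2 = E3 82 85.
Offset 7: leading byte 0xE1 = 11100001 → 3-byte char #3 = E1 84 82.
Offset 10: leading byte 0xCC = 11001100 → 2-byte char #4 = CC 90.
Offset 12: leading byte 0xF3 = 11110011 → 4-byte char #5 = F3 8B 91 A6.
Offset 16: leading byte 0xE2 = 11100010 → 3-byte char #6 = E2 9B 93.
Offset 19: leading byte 0xF4 = 11110100 → 4-byte char #7 = F4 86 87 BA.
Offset 23: leading byte 0xE0 = 11100000 → 3-byte char #8 = E0 A6 99.
Leading byte 0xE0 = 11100000 matches 1110xxxx → 3-byte sequence.
Byte 1: 0xE0 = 11100000, payload 0000 (4 bits).
Byte 2: 0xA6 = 10100110 (10xxxxxx ✓), payload 100110.
Byte 3: 0x99 = 10011001 (10xxxxxx ✓), payload 011001.
Concatenate: 0000100110011001 = 0x999 (16 bits → U+0999).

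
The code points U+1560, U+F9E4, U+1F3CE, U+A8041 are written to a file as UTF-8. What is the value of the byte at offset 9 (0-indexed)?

U+1560 → 3-byte form E1 95 A0 at offsets 0–2.
U+F9E4 → 3-byte form EF A7 A4 at offsets 3–5.
U+1F3CE → 4-byte form F0 9F 8F 8E at offsets 6–9.
Offset 9 falls in char 3's range; it's byte 4 of F0 9F 8F 8E = 0x8E.

0x8E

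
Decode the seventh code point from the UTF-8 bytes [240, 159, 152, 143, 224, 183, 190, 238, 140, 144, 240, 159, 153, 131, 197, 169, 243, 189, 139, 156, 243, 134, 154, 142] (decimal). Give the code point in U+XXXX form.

U+C668E

Offset 0: leading byte 0xF0 = 11110000 → 4-byte char #1 = F0 9F 98 8F.
Offset 4: leading byte 0xE0 = 11100000 → 3-byte char #2 = E0 B7 BE.
Offset 7: leading byte 0xEE = 11101110 → 3-byte char #3 = EE 8C 90.
Offset 10: leading byte 0xF0 = 11110000 → 4-byte char #4 = F0 9F 99 83.
Offset 14: leading byte 0xC5 = 11000101 → 2-byte char #5 = C5 A9.
Offset 16: leading byte 0xF3 = 11110011 → 4-byte char #6 = F3 BD 8B 9C.
Offset 20: leading byte 0xF3 = 11110011 → 4-byte char #7 = F3 86 9A 8E.
Leading byte 0xF3 = 11110011 matches 11110xxx → 4-byte sequence.
Byte 1: 0xF3 = 11110011, payload 011 (3 bits).
Byte 2: 0x86 = 10000110 (10xxxxxx ✓), payload 000110.
Byte 3: 0x9A = 10011010 (10xxxxxx ✓), payload 011010.
Byte 4: 0x8E = 10001110 (10xxxxxx ✓), payload 001110.
Concatenate: 011000110011010001110 = 0xC668E (21 bits → U+C668E).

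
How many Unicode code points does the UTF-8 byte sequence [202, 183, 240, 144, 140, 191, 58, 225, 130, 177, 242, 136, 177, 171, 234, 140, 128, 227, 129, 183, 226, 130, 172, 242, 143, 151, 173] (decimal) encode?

9

Byte at offset 0: 0xCA = 11001010 → 2-byte char (#1). Advance 2.
Byte at offset 2: 0xF0 = 11110000 → 4-byte char (#2). Advance 4.
Byte at offset 6: 0x3A = 00111010 → 1-byte char (#3). Advance 1.
Byte at offset 7: 0xE1 = 11100001 → 3-byte char (#4). Advance 3.
Byte at offset 10: 0xF2 = 11110010 → 4-byte char (#5). Advance 4.
Byte at offset 14: 0xEA = 11101010 → 3-byte char (#6). Advance 3.
Byte at offset 17: 0xE3 = 11100011 → 3-byte char (#7). Advance 3.
Byte at offset 20: 0xE2 = 11100010 → 3-byte char (#8). Advance 3.
Byte at offset 23: 0xF2 = 11110010 → 4-byte char (#9). Advance 4.
Reached end at offset 27 after 9 code points.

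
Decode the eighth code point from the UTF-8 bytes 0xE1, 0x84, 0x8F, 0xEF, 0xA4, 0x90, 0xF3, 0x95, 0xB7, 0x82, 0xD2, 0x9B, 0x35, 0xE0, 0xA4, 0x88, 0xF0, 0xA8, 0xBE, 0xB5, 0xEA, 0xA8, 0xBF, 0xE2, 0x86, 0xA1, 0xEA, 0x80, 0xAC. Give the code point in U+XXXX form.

U+AA3F

Offset 0: leading byte 0xE1 = 11100001 → 3-byte char #1 = E1 84 8F.
Offset 3: leading byte 0xEF = 11101111 → 3-byte char #2 = EF A4 90.
Offset 6: leading byte 0xF3 = 11110011 → 4-byte char #3 = F3 95 B7 82.
Offset 10: leading byte 0xD2 = 11010010 → 2-byte char #4 = D2 9B.
Offset 12: leading byte 0x35 = 00110101 → 1-byte char #5 = 35.
Offset 13: leading byte 0xE0 = 11100000 → 3-byte char #6 = E0 A4 88.
Offset 16: leading byte 0xF0 = 11110000 → 4-byte char #7 = F0 A8 BE B5.
Offset 20: leading byte 0xEA = 11101010 → 3-byte char #8 = EA A8 BF.
Leading byte 0xEA = 11101010 matches 1110xxxx → 3-byte sequence.
Byte 1: 0xEA = 11101010, payload 1010 (4 bits).
Byte 2: 0xA8 = 10101000 (10xxxxxx ✓), payload 101000.
Byte 3: 0xBF = 10111111 (10xxxxxx ✓), payload 111111.
Concatenate: 1010101000111111 = 0xAA3F (16 bits → U+AA3F).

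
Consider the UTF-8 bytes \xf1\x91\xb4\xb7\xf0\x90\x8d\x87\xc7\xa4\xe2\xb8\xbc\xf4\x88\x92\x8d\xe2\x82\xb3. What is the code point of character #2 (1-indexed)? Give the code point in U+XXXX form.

Offset 0: leading byte 0xF1 = 11110001 → 4-byte char #1 = F1 91 B4 B7.
Offset 4: leading byte 0xF0 = 11110000 → 4-byte char #2 = F0 90 8D 87.
Leading byte 0xF0 = 11110000 matches 11110xxx → 4-byte sequence.
Byte 1: 0xF0 = 11110000, payload 000 (3 bits).
Byte 2: 0x90 = 10010000 (10xxxxxx ✓), payload 010000.
Byte 3: 0x8D = 10001101 (10xxxxxx ✓), payload 001101.
Byte 4: 0x87 = 10000111 (10xxxxxx ✓), payload 000111.
Concatenate: 000010000001101000111 = 0x10347 (21 bits → U+10347).

U+10347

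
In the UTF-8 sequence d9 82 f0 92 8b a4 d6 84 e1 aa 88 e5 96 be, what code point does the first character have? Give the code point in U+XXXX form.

U+0642

Offset 0: leading byte 0xD9 = 11011001 → 2-byte char #1 = D9 82.
Leading byte 0xD9 = 11011001 matches 110xxxxx → 2-byte sequence.
Byte 1: 0xD9 = 11011001, payload 11001 (5 bits).
Byte 2: 0x82 = 10000010 (10xxxxxx ✓), payload 000010.
Concatenate: 11001000010 = 0x642 (11 bits → U+0642).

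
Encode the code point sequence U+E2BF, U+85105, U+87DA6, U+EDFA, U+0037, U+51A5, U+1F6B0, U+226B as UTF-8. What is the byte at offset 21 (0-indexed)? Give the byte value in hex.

U+E2BF → 3-byte form EE 8A BF at offsets 0–2.
U+85105 → 4-byte form F2 85 84 85 at offsets 3–6.
U+87DA6 → 4-byte form F2 87 B6 A6 at offsets 7–10.
U+EDFA → 3-byte form EE B7 BA at offsets 11–13.
U+0037 → 1-byte form 37 at offsets 14–14.
U+51A5 → 3-byte form E5 86 A5 at offsets 15–17.
U+1F6B0 → 4-byte form F0 9F 9A B0 at offsets 18–21.
Offset 21 falls in char 7's range; it's byte 4 of F0 9F 9A B0 = 0xB0.

0xB0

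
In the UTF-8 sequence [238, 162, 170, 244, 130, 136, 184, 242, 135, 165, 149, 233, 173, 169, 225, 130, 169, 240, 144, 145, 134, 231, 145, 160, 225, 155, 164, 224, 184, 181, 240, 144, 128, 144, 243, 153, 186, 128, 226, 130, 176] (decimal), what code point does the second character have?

Offset 0: leading byte 0xEE = 11101110 → 3-byte char #1 = EE A2 AA.
Offset 3: leading byte 0xF4 = 11110100 → 4-byte char #2 = F4 82 88 B8.
Leading byte 0xF4 = 11110100 matches 11110xxx → 4-byte sequence.
Byte 1: 0xF4 = 11110100, payload 100 (3 bits).
Byte 2: 0x82 = 10000010 (10xxxxxx ✓), payload 000010.
Byte 3: 0x88 = 10001000 (10xxxxxx ✓), payload 001000.
Byte 4: 0xB8 = 10111000 (10xxxxxx ✓), payload 111000.
Concatenate: 100000010001000111000 = 0x102238 (21 bits → U+102238).

U+102238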